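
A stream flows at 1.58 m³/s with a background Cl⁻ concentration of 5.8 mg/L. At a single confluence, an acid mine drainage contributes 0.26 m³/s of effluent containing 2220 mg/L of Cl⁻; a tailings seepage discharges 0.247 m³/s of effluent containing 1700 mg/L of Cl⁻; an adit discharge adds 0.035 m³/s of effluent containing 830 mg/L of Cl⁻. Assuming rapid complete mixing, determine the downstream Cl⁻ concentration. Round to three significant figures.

After mixing, C = (1.580·5.800 + 0.2600·2220 + 0.2470·1700 + 0.03500·830.0) / 2.122 = 1035/2.122 = 487.9 mg/L.

488 mg/L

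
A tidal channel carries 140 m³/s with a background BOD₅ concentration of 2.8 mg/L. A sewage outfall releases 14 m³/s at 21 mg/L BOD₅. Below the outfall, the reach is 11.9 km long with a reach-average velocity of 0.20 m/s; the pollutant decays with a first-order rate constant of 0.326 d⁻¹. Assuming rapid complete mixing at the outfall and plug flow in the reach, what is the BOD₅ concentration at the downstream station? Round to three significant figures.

3.56 mg/L

Mass balance: C = (140.0·2.800 + 14.00·21.00) / 154.0 = 686.0/154.0 = 4.455 mg/L.
Travel time t = 11.9·1000 / 0.20 = 59500 s = 16.53 h.
Decay over the reach: 4.455·exp(−kt) = 4.455·0.7989 = 3.559 mg/L.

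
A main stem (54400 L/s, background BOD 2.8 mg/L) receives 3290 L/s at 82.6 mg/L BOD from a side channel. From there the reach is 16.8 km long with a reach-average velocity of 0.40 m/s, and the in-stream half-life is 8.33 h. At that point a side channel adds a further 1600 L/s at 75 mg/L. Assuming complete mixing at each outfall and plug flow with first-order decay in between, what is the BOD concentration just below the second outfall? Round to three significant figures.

Mass balance: C = (54400·2.800 + 3290·82.60) / 57690 = 424100/57690 = 7.351 mg/L; combined flow 57690 L/s.
Travel time t = 16.8·1000 / 0.40 = 42000 s = 11.67 h.
Half-life 8.33 h → k = ln 2 / 8.33 = 0.08321 h⁻¹ = 1.997 d⁻¹.
Decay over the reach: 7.351·exp(−kt) = 7.351·0.3788 = 2.784 mg/L.
At the second outfall, C = (57690·2.784 + 1600·75.00) / (57690 + 1600) = 4.733 mg/L.

4.73 mg/L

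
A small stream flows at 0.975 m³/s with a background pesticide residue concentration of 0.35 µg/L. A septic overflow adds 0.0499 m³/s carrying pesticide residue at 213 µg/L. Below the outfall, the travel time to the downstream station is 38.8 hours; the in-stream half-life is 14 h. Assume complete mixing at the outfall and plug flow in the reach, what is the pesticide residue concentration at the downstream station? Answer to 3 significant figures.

Mixed concentration C = ΣQC/ΣQ = (0.9750·0.3500 + 0.04990·213.0) / 1.025 = 10.97/1.025 = 10.70 µg/L.
Half-life 14 h → k = ln 2 / 14 = 0.04951 h⁻¹ = 1.188 d⁻¹.
Applying C = C₀e^(−kt): 10.70 × 0.1465 = 1.568 µg/L.

1.57 µg/L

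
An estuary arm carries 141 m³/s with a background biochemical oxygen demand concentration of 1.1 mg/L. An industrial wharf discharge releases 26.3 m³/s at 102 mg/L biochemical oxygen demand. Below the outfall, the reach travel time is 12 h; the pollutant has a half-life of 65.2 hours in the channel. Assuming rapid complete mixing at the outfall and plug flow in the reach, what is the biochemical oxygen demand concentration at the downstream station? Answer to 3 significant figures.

14.9 mg/L

After mixing, C = (141.0·1.100 + 26.30·102.0) / 167.3 = 2838/167.3 = 16.96 mg/L.
Half-life 65.2 h → k = ln 2 / 65.2 = 0.01063 h⁻¹ = 0.2551 d⁻¹.
After decay, C = 16.96 × e^(−kt) = 16.96 × 0.8802 = 14.93 mg/L.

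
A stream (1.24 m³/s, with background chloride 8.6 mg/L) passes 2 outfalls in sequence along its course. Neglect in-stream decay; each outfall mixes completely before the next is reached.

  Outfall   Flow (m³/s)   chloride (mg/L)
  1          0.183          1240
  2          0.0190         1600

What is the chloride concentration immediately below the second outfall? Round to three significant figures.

186 mg/L

Below outfall 1: Q → 1.423 m³/s, C = (1.240·8.600 + 0.1830·1240)/1.423 = 167.0 mg/L.
Below outfall 2: Q → 1.442 m³/s, C = (1.423·167.0 + 0.01900·1600)/1.442 = 185.8 mg/L.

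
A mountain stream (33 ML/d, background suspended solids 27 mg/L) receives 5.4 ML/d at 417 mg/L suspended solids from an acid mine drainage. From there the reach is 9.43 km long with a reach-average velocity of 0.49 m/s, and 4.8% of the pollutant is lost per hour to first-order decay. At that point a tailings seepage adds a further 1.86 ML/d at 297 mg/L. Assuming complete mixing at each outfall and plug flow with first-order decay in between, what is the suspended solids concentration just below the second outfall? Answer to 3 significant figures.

Conservation of mass: C = (33.00·27.00 + 5.400·417.0) / 38.40 = 3143/38.40 = 81.84 mg/L; combined flow 38.40 ML/d.
Travel time t = 9.43·1000 / 0.49 = 19240 s = 5.346 h.
4.8%/h lost → k = −ln(1 − 0.048) = 0.04919 h⁻¹.
First-order decay: C = 81.84·exp(−k·t) = 81.84·0.7688 = 62.92 mg/L.
At the second outfall, C = (38.40·62.92 + 1.860·297.0) / (38.40 + 1.860) = 73.73 mg/L.

73.7 mg/L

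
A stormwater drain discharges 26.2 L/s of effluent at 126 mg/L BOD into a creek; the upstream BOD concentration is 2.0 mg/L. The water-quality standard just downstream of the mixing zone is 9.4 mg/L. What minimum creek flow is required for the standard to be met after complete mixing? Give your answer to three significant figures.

413 L/s

Set C_mix = 9.4: (Q·2.000 + 26.20·126.0) / (Q + 26.20) = 9.4
→ Q = 26.20·(126.0 − 9.4)/(9.4 − 2.000) = 412.8 L/s.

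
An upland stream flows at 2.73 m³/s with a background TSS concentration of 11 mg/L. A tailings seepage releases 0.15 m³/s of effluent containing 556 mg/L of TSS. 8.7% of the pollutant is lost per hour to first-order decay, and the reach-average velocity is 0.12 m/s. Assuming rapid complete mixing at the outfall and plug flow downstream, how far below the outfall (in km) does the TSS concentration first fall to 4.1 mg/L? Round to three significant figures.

Conservation of mass: C = (2.730·11.00 + 0.1500·556.0) / 2.880 = 113.4/2.880 = 39.39 mg/L.
8.7%/h lost → k = −ln(1 − 0.087) = 0.09102 h⁻¹.
Set 39.39·exp(−k·t) = 4.1 → t = ln(39.39/4.1)/k = 89480 s = 24.86 h.
Distance = v·t = 0.12·89480 = 10740 m = 10.74 km.

10.7 km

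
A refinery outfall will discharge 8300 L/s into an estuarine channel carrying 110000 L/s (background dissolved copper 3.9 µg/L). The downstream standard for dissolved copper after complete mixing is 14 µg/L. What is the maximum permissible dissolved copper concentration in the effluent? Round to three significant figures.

148 µg/L

At the limit, (Qr·Cr + Qe·Cₑ)/(Qr + Qe) = 14:
Cₑ = (118300·14 − 110000·3.900) / 8300 = 147.9 µg/L.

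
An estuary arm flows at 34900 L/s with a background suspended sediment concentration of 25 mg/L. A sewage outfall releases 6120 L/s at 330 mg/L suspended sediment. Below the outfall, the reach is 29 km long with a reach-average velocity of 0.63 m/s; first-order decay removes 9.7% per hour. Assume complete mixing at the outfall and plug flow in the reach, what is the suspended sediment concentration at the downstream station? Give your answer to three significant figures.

Mixed concentration C = ΣQC/ΣQ = (34900·25.00 + 6120·330.0) / 41020 = 2892000/41020 = 70.50 mg/L.
Travel time t = 29·1000 / 0.63 = 46030 s = 12.79 h.
9.7%/h lost → k = −ln(1 − 0.097) = 0.1020 h⁻¹.
First-order decay: C = 70.50·exp(−k·t) = 70.50·0.2713 = 19.13 mg/L.

19.1 mg/L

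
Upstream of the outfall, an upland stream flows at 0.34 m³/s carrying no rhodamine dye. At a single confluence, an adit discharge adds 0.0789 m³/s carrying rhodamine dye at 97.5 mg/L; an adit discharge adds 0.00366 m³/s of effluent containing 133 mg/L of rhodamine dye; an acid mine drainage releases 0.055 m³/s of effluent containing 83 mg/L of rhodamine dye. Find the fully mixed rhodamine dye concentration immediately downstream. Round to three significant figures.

26.7 mg/L

Mixed concentration C = ΣQC/ΣQ = (0.3400·0 + 0.07890·97.50 + 0.003660·133.0 + 0.05500·83.00) / 0.4776 = 12.74/0.4776 = 26.69 mg/L.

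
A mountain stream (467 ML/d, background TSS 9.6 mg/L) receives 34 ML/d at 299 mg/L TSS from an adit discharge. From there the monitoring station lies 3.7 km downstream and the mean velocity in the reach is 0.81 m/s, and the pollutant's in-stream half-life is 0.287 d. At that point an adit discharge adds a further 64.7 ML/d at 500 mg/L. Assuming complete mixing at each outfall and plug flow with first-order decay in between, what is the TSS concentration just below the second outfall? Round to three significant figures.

Flow-weighted average: C = (467.0·9.600 + 34.00·299.0) / 501.0 = 14650/501.0 = 29.24 mg/L; combined flow 501.0 ML/d.
Travel time t = 3.7·1000 / 0.81 = 4568 s = 1.269 h.
Half-life 0.287 d → k = ln 2 / 0.287 = 2.415 d⁻¹.
Decay over the reach: 29.24·exp(−kt) = 29.24·0.8801 = 25.73 mg/L.
At the second outfall, C = (501.0·25.73 + 64.70·500.0) / (501.0 + 64.70) = 79.98 mg/L.

80.0 mg/L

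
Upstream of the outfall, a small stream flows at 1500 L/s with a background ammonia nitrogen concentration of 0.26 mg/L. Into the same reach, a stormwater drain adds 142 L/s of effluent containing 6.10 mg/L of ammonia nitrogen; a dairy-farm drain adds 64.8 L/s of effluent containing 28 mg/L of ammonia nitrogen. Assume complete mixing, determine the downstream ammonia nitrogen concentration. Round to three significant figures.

1.80 mg/L

Mass balance: C = (1500·0.2600 + 142.0·6.100 + 64.80·28.00) / 1707 = 3071/1707 = 1.799 mg/L.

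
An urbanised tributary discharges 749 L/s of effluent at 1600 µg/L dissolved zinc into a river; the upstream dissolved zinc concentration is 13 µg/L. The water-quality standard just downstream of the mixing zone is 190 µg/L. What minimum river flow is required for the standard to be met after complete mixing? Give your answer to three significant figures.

Set C_mix = 190: (Q·13.00 + 749.0·1600) / (Q + 749.0) = 190
→ Q = 749.0·(1600 − 190)/(190 − 13.00) = 5967 L/s.

5970 L/s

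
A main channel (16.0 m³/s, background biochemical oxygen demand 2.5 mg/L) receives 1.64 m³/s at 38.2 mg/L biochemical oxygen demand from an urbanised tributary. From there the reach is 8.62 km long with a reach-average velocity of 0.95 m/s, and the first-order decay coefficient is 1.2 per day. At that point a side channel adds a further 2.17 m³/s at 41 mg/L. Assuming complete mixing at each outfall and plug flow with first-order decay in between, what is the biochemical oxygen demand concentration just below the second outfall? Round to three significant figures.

9.06 mg/L

Mass balance: C = (16.00·2.500 + 1.640·38.20) / 17.64 = 102.6/17.64 = 5.819 mg/L; combined flow 17.64 m³/s.
Travel time t = 8.62·1000 / 0.95 = 9074 s = 2.520 h.
After decay, C = 5.819 × e^(−kt) = 5.819 × 0.8816 = 5.130 mg/L.
Second outfall: C = (17.64·5.130 + 2.170·41.00)/19.81 = 9.059 mg/L.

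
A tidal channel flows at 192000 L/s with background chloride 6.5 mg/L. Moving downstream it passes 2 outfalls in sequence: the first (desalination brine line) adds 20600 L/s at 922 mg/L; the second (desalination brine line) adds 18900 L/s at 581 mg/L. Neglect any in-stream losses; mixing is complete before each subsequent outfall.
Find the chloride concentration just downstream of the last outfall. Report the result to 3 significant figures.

135 mg/L

Below outfall 1: Q → 212600 L/s, C = (192000·6.500 + 20600·922.0)/212600 = 95.21 mg/L.
Below outfall 2: Q → 231500 L/s, C = (212600·95.21 + 18900·581.0)/231500 = 134.9 mg/L.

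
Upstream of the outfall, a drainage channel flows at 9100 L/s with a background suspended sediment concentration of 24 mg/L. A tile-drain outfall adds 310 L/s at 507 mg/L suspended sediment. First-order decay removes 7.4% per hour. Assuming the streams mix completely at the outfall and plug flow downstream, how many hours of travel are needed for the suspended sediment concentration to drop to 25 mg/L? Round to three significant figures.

6.08 h

Conservation of mass: C = (9100·24.00 + 310.0·507.0) / 9410 = 375600/9410 = 39.91 mg/L.
7.4%/h lost → k = −ln(1 − 0.074) = 0.07688 h⁻¹.
39.91·exp(−k·t) = 25 → t = ln(39.91/25)/k = 21900 s = 6.085 h.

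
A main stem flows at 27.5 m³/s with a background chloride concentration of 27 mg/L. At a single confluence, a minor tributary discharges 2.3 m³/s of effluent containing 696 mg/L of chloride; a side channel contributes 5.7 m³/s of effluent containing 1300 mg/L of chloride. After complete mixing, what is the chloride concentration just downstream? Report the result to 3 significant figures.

Mass balance: C = (27.50·27.00 + 2.300·696.0 + 5.700·1300) / 35.50 = 9753/35.50 = 274.7 mg/L.

275 mg/L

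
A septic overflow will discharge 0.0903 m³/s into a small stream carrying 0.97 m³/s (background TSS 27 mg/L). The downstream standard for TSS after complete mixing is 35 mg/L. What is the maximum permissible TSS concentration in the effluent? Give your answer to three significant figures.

At the limit, (Qr·Cr + Qe·Cₑ)/(Qr + Qe) = 35:
Cₑ = (1.060·35 − 0.9700·27.00) / 0.09030 = 120.9 mg/L.

121 mg/L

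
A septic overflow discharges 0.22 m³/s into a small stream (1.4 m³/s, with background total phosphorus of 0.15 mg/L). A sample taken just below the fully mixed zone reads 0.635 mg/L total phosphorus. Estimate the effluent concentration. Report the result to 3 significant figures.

Mass balance: 1.400·0.1500 + 0.2200·Cₑ = 1.620·0.6350
→ Cₑ = (1.620·0.6350 − 1.400·0.1500) / 0.2200 = 3.721 mg/L.

3.72 mg/L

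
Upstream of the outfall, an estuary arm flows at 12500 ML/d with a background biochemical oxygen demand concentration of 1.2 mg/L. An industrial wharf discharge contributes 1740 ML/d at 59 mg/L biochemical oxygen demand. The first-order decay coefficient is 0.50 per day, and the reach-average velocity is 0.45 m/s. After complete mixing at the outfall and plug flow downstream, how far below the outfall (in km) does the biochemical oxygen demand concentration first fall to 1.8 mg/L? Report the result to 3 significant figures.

119 km

Mixed concentration C = ΣQC/ΣQ = (12500·1.200 + 1740·59.00) / 14240 = 117700/14240 = 8.263 mg/L.
Set 8.263·exp(−k·t) = 1.8 → t = ln(8.263/1.8)/k = 263300 s = 73.15 h.
Distance = v·t = 0.45·263300 = 118500 m = 118.5 km.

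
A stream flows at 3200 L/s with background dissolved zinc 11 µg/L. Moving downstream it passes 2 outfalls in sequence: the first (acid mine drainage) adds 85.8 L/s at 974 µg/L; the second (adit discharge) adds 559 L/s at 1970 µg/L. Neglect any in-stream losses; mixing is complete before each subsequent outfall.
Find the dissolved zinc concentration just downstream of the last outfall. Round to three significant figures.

After outfall 1: Q = 3200 + 85.80 = 3286 L/s; C = (3200·11.00 + 85.80·974.0)/3286 = 36.15 µg/L.
After outfall 2: Q = 3286 + 559.0 = 3845 L/s; C = (3286·36.15 + 559.0·1970)/3845 = 317.3 µg/L.

317 µg/L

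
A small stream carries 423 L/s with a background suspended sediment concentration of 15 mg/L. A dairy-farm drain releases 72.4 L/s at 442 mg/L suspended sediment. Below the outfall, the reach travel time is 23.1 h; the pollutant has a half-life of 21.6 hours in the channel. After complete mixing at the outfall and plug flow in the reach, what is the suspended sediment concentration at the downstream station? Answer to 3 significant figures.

36.9 mg/L

Conservation of mass: C = (423.0·15.00 + 72.40·442.0) / 495.4 = 38350/495.4 = 77.40 mg/L.
Half-life 21.6 h → k = ln 2 / 21.6 = 0.03209 h⁻¹ = 0.7702 d⁻¹.
First-order decay: C = 77.40·exp(−k·t) = 77.40·0.4765 = 36.88 mg/L.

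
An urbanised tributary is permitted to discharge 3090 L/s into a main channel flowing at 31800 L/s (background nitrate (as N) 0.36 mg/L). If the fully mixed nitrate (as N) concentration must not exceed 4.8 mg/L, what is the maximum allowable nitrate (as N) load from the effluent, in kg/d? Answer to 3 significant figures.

13500 kg/d

Mass balance at the limit: 31800·0.3600 + 3090·Cₑ = 34890·4.8 → Cₑ = 50.49 mg/L.
3090 L/s = 3.090 m³/s. Load = 3.090 m³/s × 50.49 g/m³ × 86 400 s/d = 13480 kg/d.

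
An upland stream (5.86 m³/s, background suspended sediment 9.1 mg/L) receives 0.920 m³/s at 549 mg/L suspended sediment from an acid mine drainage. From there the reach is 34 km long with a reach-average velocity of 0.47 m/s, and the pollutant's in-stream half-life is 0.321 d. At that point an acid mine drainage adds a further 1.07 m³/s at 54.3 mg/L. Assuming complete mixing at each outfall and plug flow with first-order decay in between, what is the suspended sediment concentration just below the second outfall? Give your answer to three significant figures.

19.1 mg/L

Flow-weighted average: C = (5.860·9.100 + 0.9200·549.0) / 6.780 = 558.4/6.780 = 82.36 mg/L; combined flow 6.780 m³/s.
Travel time t = 34·1000 / 0.47 = 72340 s = 20.09 h.
Half-life 0.321 d → k = ln 2 / 0.321 = 2.159 d⁻¹.
First-order decay: C = 82.36·exp(−k·t) = 82.36·0.1640 = 13.51 mg/L.
Second outfall: C = (6.780·13.51 + 1.070·54.30)/7.850 = 19.07 mg/L.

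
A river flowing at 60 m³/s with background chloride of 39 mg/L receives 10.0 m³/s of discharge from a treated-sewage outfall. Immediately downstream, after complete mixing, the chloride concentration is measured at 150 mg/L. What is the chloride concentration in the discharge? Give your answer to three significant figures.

Mass balance: 60.00·39.00 + 10.00·Cₑ = 70.00·150.0
→ Cₑ = (70.00·150.0 − 60.00·39.00) / 10.00 = 816.0 mg/L.

816 mg/L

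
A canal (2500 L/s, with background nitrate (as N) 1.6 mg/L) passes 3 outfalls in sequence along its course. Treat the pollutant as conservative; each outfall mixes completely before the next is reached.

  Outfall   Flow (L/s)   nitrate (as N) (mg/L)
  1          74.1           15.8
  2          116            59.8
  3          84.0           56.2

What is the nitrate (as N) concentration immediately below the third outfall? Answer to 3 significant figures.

6.07 mg/L

Outfall 1: combined Q = 2574 L/s; C = (2500·1.600 + 74.10·15.80)/2574 = 2.009 mg/L.
Outfall 2: combined Q = 2690 L/s; C = (2574·2.009 + 116.0·59.80)/2690 = 4.501 mg/L.
Outfall 3: combined Q = 2774 L/s; C = (2690·4.501 + 84.00·56.20)/2774 = 6.066 mg/L.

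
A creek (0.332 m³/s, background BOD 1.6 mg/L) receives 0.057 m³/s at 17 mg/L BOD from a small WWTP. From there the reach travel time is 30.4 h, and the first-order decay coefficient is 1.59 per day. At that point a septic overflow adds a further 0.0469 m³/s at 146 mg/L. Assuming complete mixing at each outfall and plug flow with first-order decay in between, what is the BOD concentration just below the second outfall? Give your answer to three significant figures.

Mixed concentration C = ΣQC/ΣQ = (0.3320·1.600 + 0.05700·17.00) / 0.3890 = 1.500/0.3890 = 3.857 mg/L; combined flow 0.3890 m³/s.
Applying C = C₀e^(−kt): 3.857 × 0.1335 = 0.5147 mg/L.
Second outfall: C = (0.3890·0.5147 + 0.04690·146.0)/0.4359 = 16.17 mg/L.

16.2 mg/L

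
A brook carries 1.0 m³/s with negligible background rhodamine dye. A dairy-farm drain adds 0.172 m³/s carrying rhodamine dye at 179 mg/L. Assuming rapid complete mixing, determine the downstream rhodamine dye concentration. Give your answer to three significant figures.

26.3 mg/L

Mass balance: C = (1.000·0 + 0.1720·179.0) / 1.172 = 30.79/1.172 = 26.27 mg/L.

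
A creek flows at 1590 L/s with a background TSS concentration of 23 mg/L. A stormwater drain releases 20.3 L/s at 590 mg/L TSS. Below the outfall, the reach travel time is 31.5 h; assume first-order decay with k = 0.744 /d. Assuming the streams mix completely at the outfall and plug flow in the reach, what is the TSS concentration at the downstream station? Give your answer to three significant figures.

11.4 mg/L

Mass balance: C = (1590·23.00 + 20.30·590.0) / 1610 = 48550/1610 = 30.15 mg/L.
Applying C = C₀e^(−kt): 30.15 × 0.3766 = 11.35 mg/L.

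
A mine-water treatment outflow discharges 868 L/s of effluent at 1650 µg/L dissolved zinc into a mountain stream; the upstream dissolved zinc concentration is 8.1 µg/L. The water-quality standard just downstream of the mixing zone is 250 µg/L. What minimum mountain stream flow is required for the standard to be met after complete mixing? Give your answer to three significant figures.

Set C_mix = 250: (Q·8.100 + 868.0·1650) / (Q + 868.0) = 250
→ Q = 868.0·(1650 − 250)/(250 − 8.100) = 5024 L/s.

5020 L/s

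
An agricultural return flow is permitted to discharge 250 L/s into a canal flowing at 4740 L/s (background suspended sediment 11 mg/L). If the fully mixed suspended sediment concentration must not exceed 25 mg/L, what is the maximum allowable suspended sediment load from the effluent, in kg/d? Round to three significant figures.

6270 kg/d

Mass balance at the limit: 4740·11.00 + 250.0·Cₑ = 4990·25 → Cₑ = 290.4 mg/L.
250.0 L/s = 0.2500 m³/s. Load = 0.2500 m³/s × 290.4 g/m³ × 86 400 s/d = 6274 kg/d.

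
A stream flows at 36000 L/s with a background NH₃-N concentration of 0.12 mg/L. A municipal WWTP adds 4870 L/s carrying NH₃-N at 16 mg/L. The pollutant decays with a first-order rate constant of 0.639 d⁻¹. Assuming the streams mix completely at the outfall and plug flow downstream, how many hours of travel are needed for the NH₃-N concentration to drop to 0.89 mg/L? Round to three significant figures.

Flow-weighted average: C = (36000·0.1200 + 4870·16.00) / 40870 = 82240/40870 = 2.012 mg/L.
2.012·exp(−k·t) = 0.89 → t = ln(2.012/0.89)/k = 110300 s = 30.64 h.

30.6 h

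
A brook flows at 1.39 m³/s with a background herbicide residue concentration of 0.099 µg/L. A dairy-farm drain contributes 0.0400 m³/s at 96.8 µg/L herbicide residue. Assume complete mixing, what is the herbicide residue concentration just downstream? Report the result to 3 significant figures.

After mixing, C = (1.390·0.09900 + 0.04000·96.80) / 1.430 = 4.010/1.430 = 2.804 µg/L.

2.80 µg/L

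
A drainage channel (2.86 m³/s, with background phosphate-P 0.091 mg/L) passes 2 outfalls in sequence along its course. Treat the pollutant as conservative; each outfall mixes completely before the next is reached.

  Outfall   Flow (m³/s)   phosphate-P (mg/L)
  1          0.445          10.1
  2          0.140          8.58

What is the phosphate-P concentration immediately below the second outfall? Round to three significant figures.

1.73 mg/L

After outfall 1: Q = 2.860 + 0.4450 = 3.305 m³/s; C = (2.860·0.09100 + 0.4450·10.10)/3.305 = 1.439 mg/L.
After outfall 2: Q = 3.305 + 0.1400 = 3.445 m³/s; C = (3.305·1.439 + 0.1400·8.580)/3.445 = 1.729 mg/L.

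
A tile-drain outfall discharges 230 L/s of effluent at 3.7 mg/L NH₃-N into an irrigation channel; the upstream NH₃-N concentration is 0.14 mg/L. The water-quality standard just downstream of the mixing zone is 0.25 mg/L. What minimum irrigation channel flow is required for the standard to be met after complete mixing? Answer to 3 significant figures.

Set C_mix = 0.25: (Q·0.1400 + 230.0·3.700) / (Q + 230.0) = 0.25
→ Q = 230.0·(3.700 − 0.25)/(0.25 − 0.1400) = 7214 L/s.

7210 L/s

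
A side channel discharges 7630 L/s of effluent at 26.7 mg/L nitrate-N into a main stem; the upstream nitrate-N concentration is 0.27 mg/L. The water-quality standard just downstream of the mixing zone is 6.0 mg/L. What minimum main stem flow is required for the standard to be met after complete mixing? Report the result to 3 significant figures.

Set C_mix = 6.0: (Q·0.2700 + 7630·26.70) / (Q + 7630) = 6.0
→ Q = 7630·(26.70 − 6.0)/(6.0 − 0.2700) = 27560 L/s.

27600 L/s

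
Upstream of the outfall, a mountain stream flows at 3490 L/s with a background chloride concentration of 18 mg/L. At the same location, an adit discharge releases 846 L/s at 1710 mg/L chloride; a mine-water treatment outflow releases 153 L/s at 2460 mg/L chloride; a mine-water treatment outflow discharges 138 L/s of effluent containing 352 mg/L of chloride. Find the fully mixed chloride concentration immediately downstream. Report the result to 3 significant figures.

Mass balance: C = (3490·18.00 + 846.0·1710 + 153.0·2460 + 138.0·352.0) / 4627 = 1934000/4627 = 418.1 mg/L.

418 mg/L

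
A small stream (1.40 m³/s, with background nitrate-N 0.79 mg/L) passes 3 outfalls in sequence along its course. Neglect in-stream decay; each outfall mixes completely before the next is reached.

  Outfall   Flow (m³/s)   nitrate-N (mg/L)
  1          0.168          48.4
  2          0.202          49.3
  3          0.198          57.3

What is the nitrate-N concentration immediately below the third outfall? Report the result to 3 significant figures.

15.5 mg/L

Below outfall 1: Q → 1.568 m³/s, C = (1.400·0.7900 + 0.1680·48.40)/1.568 = 5.891 mg/L.
Below outfall 2: Q → 1.770 m³/s, C = (1.568·5.891 + 0.2020·49.30)/1.770 = 10.85 mg/L.
Below outfall 3: Q → 1.968 m³/s, C = (1.770·10.85 + 0.1980·57.30)/1.968 = 15.52 mg/L.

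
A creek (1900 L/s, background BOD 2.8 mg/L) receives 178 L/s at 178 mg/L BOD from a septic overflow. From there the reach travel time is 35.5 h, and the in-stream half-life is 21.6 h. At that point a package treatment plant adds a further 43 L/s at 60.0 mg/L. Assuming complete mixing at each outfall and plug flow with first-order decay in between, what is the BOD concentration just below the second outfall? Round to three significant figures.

6.80 mg/L

Conservation of mass: C = (1900·2.800 + 178.0·178.0) / 2078 = 37000/2078 = 17.81 mg/L; combined flow 2078 L/s.
Half-life 21.6 h → k = ln 2 / 21.6 = 0.03209 h⁻¹ = 0.7702 d⁻¹.
Decay over the reach: 17.81·exp(−kt) = 17.81·0.3201 = 5.700 mg/L.
At the second outfall, C = (2078·5.700 + 43.00·60.00) / (2078 + 43.00) = 6.801 mg/L.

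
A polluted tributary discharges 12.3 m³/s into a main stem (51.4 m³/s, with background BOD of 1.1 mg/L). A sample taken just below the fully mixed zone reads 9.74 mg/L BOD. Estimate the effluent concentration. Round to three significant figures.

45.8 mg/L

Mass balance: 51.40·1.100 + 12.30·Cₑ = 63.70·9.740
→ Cₑ = (63.70·9.740 − 51.40·1.100) / 12.30 = 45.85 mg/L.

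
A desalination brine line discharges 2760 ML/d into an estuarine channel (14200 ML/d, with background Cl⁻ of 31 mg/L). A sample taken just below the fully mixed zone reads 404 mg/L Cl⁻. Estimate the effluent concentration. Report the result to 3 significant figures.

Mass balance: 14200·31.00 + 2760·Cₑ = 16960·404.0
→ Cₑ = (16960·404.0 − 14200·31.00) / 2760 = 2323 mg/L.

2320 mg/L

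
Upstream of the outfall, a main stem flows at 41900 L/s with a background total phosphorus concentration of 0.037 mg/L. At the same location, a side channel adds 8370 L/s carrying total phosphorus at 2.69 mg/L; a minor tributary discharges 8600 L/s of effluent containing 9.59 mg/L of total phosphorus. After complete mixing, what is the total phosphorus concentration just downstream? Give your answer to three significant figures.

1.81 mg/L

Mass balance: C = (41900·0.03700 + 8370·2.690 + 8600·9.590) / 58870 = 106500/58870 = 1.810 mg/L.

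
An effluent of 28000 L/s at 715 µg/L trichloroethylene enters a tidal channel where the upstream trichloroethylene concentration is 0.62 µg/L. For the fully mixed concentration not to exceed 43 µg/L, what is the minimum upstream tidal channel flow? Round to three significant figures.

Set C_mix = 43: (Q·0.6200 + 28000·715.0) / (Q + 28000) = 43
→ Q = 28000·(715.0 − 43)/(43 − 0.6200) = 444000 L/s.

444000 L/s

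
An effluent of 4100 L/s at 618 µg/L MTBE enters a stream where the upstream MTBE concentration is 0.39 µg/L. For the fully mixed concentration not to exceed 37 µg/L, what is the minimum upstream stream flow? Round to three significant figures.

65100 L/s

Set C_mix = 37: (Q·0.3900 + 4100·618.0) / (Q + 4100) = 37
→ Q = 4100·(618.0 − 37)/(37 − 0.3900) = 65070 L/s.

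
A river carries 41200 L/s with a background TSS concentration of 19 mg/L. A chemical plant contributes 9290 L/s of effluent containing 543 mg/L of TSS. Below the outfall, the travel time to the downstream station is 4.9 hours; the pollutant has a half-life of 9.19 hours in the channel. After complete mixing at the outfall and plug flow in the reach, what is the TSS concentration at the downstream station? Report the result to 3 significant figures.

Conservation of mass: C = (41200·19.00 + 9290·543.0) / 50490 = 5827000/50490 = 115.4 mg/L.
Half-life 9.19 h → k = ln 2 / 9.19 = 0.07542 h⁻¹ = 1.810 d⁻¹.
After decay, C = 115.4 × e^(−kt) = 115.4 × 0.6910 = 79.75 mg/L.

79.8 mg/L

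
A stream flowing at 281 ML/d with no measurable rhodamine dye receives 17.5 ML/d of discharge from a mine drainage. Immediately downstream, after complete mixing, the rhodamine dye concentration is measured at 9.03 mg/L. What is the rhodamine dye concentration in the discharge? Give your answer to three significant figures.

Mass balance: 281.0·0 + 17.50·Cₑ = 298.5·9.030
→ Cₑ = (298.5·9.030 − 281.0·0) / 17.50 = 154.0 mg/L.

154 mg/L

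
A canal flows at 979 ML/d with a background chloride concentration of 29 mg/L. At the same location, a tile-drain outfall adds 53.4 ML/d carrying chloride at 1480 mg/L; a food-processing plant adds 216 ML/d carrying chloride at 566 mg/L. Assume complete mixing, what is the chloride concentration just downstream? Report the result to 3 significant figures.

184 mg/L

After mixing, C = (979.0·29.00 + 53.40·1480 + 216.0·566.0) / 1248 = 229700/1248 = 184.0 mg/L.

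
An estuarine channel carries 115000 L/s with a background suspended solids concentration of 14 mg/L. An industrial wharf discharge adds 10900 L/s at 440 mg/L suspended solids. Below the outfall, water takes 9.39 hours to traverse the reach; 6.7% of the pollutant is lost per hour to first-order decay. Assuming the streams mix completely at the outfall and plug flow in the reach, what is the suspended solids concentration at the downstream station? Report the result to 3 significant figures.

26.5 mg/L

Conservation of mass: C = (115000·14.00 + 10900·440.0) / 125900 = 6406000/125900 = 50.88 mg/L.
6.7%/h lost → k = −ln(1 − 0.067) = 0.06935 h⁻¹.
Decay over the reach: 50.88·exp(−kt) = 50.88·0.5214 = 26.53 mg/L.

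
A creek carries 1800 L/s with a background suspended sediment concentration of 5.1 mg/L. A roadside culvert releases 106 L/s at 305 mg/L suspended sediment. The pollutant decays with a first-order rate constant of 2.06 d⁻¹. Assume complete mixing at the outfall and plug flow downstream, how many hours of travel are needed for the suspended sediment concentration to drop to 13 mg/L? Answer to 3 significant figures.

6.01 h

Mass balance: C = (1800·5.100 + 106.0·305.0) / 1906 = 41510/1906 = 21.78 mg/L.
21.78·exp(−k·t) = 13 → t = ln(21.78/13)/k = 21640 s = 6.011 h.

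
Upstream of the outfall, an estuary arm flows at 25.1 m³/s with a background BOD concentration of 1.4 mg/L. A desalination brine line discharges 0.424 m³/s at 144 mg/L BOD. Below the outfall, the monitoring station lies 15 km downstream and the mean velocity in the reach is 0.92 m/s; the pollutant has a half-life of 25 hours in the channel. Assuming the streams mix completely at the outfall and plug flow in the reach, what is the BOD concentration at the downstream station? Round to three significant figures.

Flow-weighted average: C = (25.10·1.400 + 0.4240·144.0) / 25.52 = 96.20/25.52 = 3.769 mg/L.
Travel time t = 15·1000 / 0.92 = 16300 s = 4.529 h.
Half-life 25 h → k = ln 2 / 25 = 0.02773 h⁻¹ = 0.6654 d⁻¹.
Decay over the reach: 3.769·exp(−kt) = 3.769·0.8820 = 3.324 mg/L.

3.32 mg/L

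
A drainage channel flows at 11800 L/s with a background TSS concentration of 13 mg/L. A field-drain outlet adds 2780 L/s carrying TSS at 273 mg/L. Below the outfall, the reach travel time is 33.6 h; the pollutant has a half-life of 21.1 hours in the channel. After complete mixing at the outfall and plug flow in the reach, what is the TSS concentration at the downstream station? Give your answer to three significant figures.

Mixed concentration C = ΣQC/ΣQ = (11800·13.00 + 2780·273.0) / 14580 = 912300/14580 = 62.57 mg/L.
Half-life 21.1 h → k = ln 2 / 21.1 = 0.03285 h⁻¹ = 0.7884 d⁻¹.
After decay, C = 62.57 × e^(−kt) = 62.57 × 0.3316 = 20.75 mg/L.

20.8 mg/L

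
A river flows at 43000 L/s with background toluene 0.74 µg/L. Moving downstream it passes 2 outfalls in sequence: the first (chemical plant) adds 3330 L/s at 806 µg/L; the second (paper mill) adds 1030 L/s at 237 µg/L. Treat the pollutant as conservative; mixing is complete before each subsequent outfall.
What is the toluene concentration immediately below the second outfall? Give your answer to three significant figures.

Below outfall 1: Q → 46330 L/s, C = (43000·0.7400 + 3330·806.0)/46330 = 58.62 µg/L.
Below outfall 2: Q → 47360 L/s, C = (46330·58.62 + 1030·237.0)/47360 = 62.50 µg/L.

62.5 µg/L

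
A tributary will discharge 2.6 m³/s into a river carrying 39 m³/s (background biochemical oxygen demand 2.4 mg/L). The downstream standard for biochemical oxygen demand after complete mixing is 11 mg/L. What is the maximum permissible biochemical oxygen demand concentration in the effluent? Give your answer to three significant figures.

140 mg/L

At the limit, (Qr·Cr + Qe·Cₑ)/(Qr + Qe) = 11:
Cₑ = (41.60·11 − 39.00·2.400) / 2.600 = 140.0 mg/L.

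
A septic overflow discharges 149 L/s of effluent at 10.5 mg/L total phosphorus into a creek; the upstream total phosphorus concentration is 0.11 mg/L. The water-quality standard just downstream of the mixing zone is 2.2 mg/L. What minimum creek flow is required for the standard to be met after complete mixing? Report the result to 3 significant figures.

592 L/s

Set C_mix = 2.2: (Q·0.1100 + 149.0·10.50) / (Q + 149.0) = 2.2
→ Q = 149.0·(10.50 − 2.2)/(2.2 − 0.1100) = 591.7 L/s.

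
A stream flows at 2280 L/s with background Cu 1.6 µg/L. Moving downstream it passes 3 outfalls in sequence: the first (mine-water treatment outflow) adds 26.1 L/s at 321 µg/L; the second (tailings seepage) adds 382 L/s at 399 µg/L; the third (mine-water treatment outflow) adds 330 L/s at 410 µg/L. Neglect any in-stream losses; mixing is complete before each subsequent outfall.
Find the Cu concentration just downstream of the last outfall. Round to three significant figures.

After outfall 1: Q = 2280 + 26.10 = 2306 L/s; C = (2280·1.600 + 26.10·321.0)/2306 = 5.215 µg/L.
After outfall 2: Q = 2306 + 382.0 = 2688 L/s; C = (2306·5.215 + 382.0·399.0)/2688 = 61.17 µg/L.
After outfall 3: Q = 2688 + 330.0 = 3018 L/s; C = (2688·61.17 + 330.0·410.0)/3018 = 99.32 µg/L.

99.3 µg/L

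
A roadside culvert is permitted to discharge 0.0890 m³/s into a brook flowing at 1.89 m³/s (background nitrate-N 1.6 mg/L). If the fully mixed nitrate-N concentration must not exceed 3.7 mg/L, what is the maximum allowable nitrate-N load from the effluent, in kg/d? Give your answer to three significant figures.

Mass balance at the limit: 1.890·1.600 + 0.08900·Cₑ = 1.979·3.7 → Cₑ = 48.30 mg/L.
Load = 0.08900 m³/s × 48.30 g/m³ × 86 400 s/d = 371.4 kg/d.

371 kg/d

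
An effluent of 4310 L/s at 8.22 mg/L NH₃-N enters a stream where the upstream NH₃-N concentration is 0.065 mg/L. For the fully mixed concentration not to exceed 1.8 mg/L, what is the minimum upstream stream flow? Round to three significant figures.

Set C_mix = 1.8: (Q·0.06500 + 4310·8.220) / (Q + 4310) = 1.8
→ Q = 4310·(8.220 − 1.8)/(1.8 − 0.06500) = 15950 L/s.

15900 L/s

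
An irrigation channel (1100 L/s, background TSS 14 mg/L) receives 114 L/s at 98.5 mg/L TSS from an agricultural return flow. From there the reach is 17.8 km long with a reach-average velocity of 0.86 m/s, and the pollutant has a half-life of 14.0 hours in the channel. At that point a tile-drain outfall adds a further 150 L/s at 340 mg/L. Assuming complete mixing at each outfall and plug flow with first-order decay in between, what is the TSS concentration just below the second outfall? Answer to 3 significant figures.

52.1 mg/L

After mixing, C = (1100·14.00 + 114.0·98.50) / 1214 = 26630/1214 = 21.93 mg/L; combined flow 1214 L/s.
Travel time t = 17.8·1000 / 0.86 = 20700 s = 5.749 h.
Half-life 14.0 h → k = ln 2 / 14.0 = 0.04951 h⁻¹ = 1.188 d⁻¹.
After decay, C = 21.93 × e^(−kt) = 21.93 × 0.7523 = 16.50 mg/L.
At the second outfall, C = (1214·16.50 + 150.0·340.0) / (1214 + 150.0) = 52.08 mg/L.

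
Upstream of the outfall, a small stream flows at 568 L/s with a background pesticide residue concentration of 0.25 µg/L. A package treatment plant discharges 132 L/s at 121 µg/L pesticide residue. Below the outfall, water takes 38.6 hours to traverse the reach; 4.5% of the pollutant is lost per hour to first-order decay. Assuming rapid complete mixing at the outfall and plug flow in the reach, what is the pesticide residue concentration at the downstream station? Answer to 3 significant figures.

3.89 µg/L

Mixed concentration C = ΣQC/ΣQ = (568.0·0.2500 + 132.0·121.0) / 700.0 = 16110/700.0 = 23.02 µg/L.
4.5%/h lost → k = −ln(1 − 0.045) = 0.04604 h⁻¹.
First-order decay: C = 23.02·exp(−k·t) = 23.02·0.1691 = 3.893 µg/L.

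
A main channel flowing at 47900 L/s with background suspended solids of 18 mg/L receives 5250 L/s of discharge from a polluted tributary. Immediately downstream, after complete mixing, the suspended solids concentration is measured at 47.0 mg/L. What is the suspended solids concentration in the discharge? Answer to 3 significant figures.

Mass balance: 47900·18.00 + 5250·Cₑ = 53150·47.00
→ Cₑ = (53150·47.00 − 47900·18.00) / 5250 = 311.6 mg/L.

312 mg/L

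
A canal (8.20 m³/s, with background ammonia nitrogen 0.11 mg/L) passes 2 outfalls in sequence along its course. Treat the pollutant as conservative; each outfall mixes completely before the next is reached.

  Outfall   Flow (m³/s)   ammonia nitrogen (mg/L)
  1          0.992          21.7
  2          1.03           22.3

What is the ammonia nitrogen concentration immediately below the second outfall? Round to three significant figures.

4.44 mg/L

Below outfall 1: Q → 9.192 m³/s, C = (8.200·0.1100 + 0.9920·21.70)/9.192 = 2.440 mg/L.
Below outfall 2: Q → 10.22 m³/s, C = (9.192·2.440 + 1.030·22.30)/10.22 = 4.441 mg/L.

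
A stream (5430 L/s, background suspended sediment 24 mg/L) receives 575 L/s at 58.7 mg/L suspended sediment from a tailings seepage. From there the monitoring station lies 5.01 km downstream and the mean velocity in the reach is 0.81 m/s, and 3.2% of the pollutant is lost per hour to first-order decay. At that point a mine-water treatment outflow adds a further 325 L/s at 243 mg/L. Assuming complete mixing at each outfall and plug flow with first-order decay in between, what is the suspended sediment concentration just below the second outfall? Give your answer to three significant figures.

37.0 mg/L

Flow-weighted average: C = (5430·24.00 + 575.0·58.70) / 6005 = 164100/6005 = 27.32 mg/L; combined flow 6005 L/s.
Travel time t = 5.01·1000 / 0.81 = 6185 s = 1.718 h.
3.2%/h lost → k = −ln(1 − 0.032) = 0.03252 h⁻¹.
Decay over the reach: 27.32·exp(−kt) = 27.32·0.9457 = 25.84 mg/L.
At the second outfall, C = (6005·25.84 + 325.0·243.0) / (6005 + 325.0) = 36.99 mg/L.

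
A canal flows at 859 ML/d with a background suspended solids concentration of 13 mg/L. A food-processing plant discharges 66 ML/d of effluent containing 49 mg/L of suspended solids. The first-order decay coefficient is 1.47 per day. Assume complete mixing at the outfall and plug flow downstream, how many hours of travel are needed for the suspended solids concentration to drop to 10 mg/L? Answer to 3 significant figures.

Flow-weighted average: C = (859.0·13.00 + 66.00·49.00) / 925.0 = 14400/925.0 = 15.57 mg/L.
15.57·exp(−k·t) = 10 → t = ln(15.57/10)/k = 26020 s = 7.227 h.

7.23 h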